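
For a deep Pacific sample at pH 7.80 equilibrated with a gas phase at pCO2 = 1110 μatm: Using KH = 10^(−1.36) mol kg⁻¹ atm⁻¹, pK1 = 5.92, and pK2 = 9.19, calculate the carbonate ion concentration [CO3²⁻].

[CO3²⁻] = 0.150 mmol/kg

[CO2*] = KH · pCO2 = 10^(−1.36) × 1110×10^-6 = 4.845×10^-5 mol/kg
α₀ = 1/(1 + K1/[H⁺] + K1K2/[H⁺]²) = 1/(1 + 10^+1.88 + 10^+0.49) = 0.01251
DIC = [CO2*]/α₀ = 4.845×10^-5 / 0.01251 = 3.874 mmol/kg
[CO3²⁻] = α₂·DIC; α₂ = 0.03865, so [CO3²⁻] = 0.03865 × 3.874 = 0.150 mmol/kg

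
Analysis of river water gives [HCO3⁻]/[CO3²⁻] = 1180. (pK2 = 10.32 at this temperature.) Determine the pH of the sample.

pH = 7.25

From K2 = [H⁺][CO3²⁻]/[HCO3⁻]:  pH = pK2 − log₁₀([HCO3⁻]/[CO3²⁻])
log₁₀(1180) = +3.072
pH = 10.32 − (+3.072) = 7.25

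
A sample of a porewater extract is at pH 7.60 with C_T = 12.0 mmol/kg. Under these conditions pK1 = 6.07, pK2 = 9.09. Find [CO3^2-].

[CO3²⁻] = 0.366 mmol/kg

α₂ = 1 / (1 + [H⁺]/K2 + [H⁺]²/(K1K2)) = 1 / (1 + 10^+1.49 + 10^-0.04)
   = 1 / (1 + 30.903 + 0.91201) = 1/32.815 = 0.03047
[CO3²⁻] = α₂ × DIC = 0.03047 × 12.0 = 0.366 mmol/kg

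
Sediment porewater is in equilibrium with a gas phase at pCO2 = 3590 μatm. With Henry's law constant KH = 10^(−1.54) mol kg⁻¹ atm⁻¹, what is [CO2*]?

[CO2*] = 104 μmol/kg

KH = 10^(−1.54) = 2.884×10^-2 mol kg⁻¹ atm⁻¹
[CO2*] = KH · pCO2 = 2.884×10^-2 × 3590×10^-6 atm = 1.04×10^-4 mol/kg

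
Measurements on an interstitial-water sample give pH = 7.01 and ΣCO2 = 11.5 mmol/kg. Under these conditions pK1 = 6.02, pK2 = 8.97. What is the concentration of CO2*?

α₀ = 1 / (1 + K1/[H⁺] + K1K2/[H⁺]²) = 1 / (1 + 10^+0.99 + 10^-0.97)
   = 1 / (1 + 9.7724 + 0.10715) = 1/10.880 = 0.09192
[CO2*] = α₀ × DIC = 0.09192 × 11.5 = 1.06 mmol/kg

[CO2*] = 1.06 mmol/kg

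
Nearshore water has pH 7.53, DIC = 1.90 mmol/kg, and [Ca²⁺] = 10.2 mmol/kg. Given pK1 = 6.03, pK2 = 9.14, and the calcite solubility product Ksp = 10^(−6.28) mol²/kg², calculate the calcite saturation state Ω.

Ω = 0.858

α₂ = 1 / (1 + [H⁺]/K2 + [H⁺]²/(K1K2)) = 1 / (1 + 10^+1.61 + 10^+0.11)
   = 1 / (1 + 40.738 + 1.2882) = 1/43.026 = 0.02324
[CO3²⁻] = α₂ × DIC = 0.02324 × 1.90 = 0.04416 mmol/kg
Ksp = 10^(−6.28) = 5.248×10^-7
Ω = [Ca²⁺][CO3²⁻]/Ksp = (10.2×10^-3)(4.416×10^-5) / 5.248×10^-7 = 0.858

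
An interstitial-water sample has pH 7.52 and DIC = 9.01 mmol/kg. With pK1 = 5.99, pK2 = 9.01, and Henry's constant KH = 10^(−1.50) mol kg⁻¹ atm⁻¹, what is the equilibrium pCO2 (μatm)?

pCO2 = 7920 μatm

α₀ = 1 / (1 + K1/[H⁺] + K1K2/[H⁺]²) = 1 / (1 + 10^+1.53 + 10^+0.04)
   = 1 / (1 + 33.884 + 1.0965) = 1/35.981 = 0.02779
[CO2*] = α₀ × DIC = 0.02779 × 9.01 = 0.2504 mmol/kg
pCO2 = [CO2*]/KH = 2.504×10^-4 / 3.162×10^-2 = 7920 μatm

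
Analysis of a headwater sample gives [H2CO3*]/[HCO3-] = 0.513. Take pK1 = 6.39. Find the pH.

From K1 = [H⁺][HCO3-]/[H2CO3*]:  pH = pK1 − log₁₀([H2CO3*]/[HCO3-])
log₁₀(0.513) = -0.290
pH = 6.39 − (-0.290) = 6.68

pH = 6.68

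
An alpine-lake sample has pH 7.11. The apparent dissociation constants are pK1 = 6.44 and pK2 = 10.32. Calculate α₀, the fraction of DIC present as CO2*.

α₀ = 1 / (1 + K1/[H⁺] + K1K2/[H⁺]²) = 1 / (1 + 10^+0.67 + 10^-2.54)
   = 1 / (1 + 4.6774 + 0.0028840) = 1/5.6802 = 0.1760

α₀ = 0.176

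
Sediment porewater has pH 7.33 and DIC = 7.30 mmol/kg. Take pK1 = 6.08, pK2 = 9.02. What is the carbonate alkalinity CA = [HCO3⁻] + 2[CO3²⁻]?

CA = [HCO3⁻] + 2[CO3²⁻] = (α₁ + 2α₂)·DIC
At pH 7.33: [H⁺]/K1 = 10^-1.25 = 0.056234, K2/[H⁺] = 10^-1.69 = 0.020417
α₁ = 1/(1 + 0.056234 + 0.020417) = 1/1.0767 = 0.9288; α₂ = α₁·K2/[H⁺] = 0.01896
α₁ + 2α₂ = 0.9667
CA = 0.9667 × 7.30 = 7.06 mmol/kg

CA = 7.06 mmol/kg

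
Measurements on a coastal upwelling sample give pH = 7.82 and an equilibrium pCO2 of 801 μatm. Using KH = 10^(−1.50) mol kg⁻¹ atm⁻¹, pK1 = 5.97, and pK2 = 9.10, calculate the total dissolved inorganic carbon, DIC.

DIC = 1.91 mmol/kg

[CO2*] = KH · pCO2 = 10^(−1.50) × 801×10^-6 = 2.533×10^-5 mol/kg
α₀ = 1/(1 + K1/[H⁺] + K1K2/[H⁺]²) = 1/(1 + 10^+1.85 + 10^+0.57) = 0.01324
DIC = [CO2*]/α₀ = 2.533×10^-5 / 0.01324 = 1.91 mmol/kg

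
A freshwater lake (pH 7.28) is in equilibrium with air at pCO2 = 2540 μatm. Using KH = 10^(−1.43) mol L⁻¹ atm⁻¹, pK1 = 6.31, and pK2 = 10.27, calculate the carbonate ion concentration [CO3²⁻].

[CO2*] = KH · pCO2 = 10^(−1.43) × 2540×10^-6 = 9.437×10^-5 mol/L
α₀ = 1/(1 + K1/[H⁺] + K1K2/[H⁺]²) = 1/(1 + 10^+0.97 + 10^-2.02) = 0.09669
DIC = [CO2*]/α₀ = 9.437×10^-5 / 0.09669 = 0.9760 mmol/L
[CO3²⁻] = α₂·DIC; α₂ = 0.0009234, so [CO3²⁻] = 0.0009234 × 0.9760 = 0.000901 mmol/L = 0.901 μmol/L

[CO3²⁻] = 0.901 μmol/L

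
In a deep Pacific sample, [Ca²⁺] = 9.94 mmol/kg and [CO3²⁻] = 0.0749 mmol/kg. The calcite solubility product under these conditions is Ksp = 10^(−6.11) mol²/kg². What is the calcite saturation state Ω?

Ksp = 10^(−6.11) = 7.762×10^-7
Ω = [Ca²⁺][CO3²⁻]/Ksp = (9.94×10^-3)(0.0749×10^-3) / 7.762×10^-7 = 0.959

Ω = 0.959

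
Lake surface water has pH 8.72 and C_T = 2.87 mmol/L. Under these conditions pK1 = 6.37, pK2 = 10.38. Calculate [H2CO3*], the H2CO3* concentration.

[CO2*] = 12.5 μmol/L

α₀ = 1 / (1 + K1/[H⁺] + K1K2/[H⁺]²) = 1 / (1 + 10^+2.35 + 10^+0.69)
   = 1 / (1 + 223.87 + 4.8978) = 1/229.77 = 0.004352
[CO2*] = α₀ × DIC = 0.004352 × 2.87 = 0.0125 mmol/L = 12.5 μmol/L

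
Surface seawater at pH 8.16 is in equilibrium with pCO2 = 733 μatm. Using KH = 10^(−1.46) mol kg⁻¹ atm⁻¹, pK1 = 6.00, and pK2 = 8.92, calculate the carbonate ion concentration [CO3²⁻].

[CO3²⁻] = 0.638 mmol/kg

[CO2*] = KH · pCO2 = 10^(−1.46) × 733×10^-6 = 2.542×10^-5 mol/kg
α₀ = 1/(1 + K1/[H⁺] + K1K2/[H⁺]²) = 1/(1 + 10^+2.16 + 10^+1.40) = 0.005860
DIC = [CO2*]/α₀ = 2.542×10^-5 / 0.005860 = 4.338 mmol/kg
[CO3²⁻] = α₂·DIC; α₂ = 0.1472, so [CO3²⁻] = 0.1472 × 4.338 = 0.638 mmol/kg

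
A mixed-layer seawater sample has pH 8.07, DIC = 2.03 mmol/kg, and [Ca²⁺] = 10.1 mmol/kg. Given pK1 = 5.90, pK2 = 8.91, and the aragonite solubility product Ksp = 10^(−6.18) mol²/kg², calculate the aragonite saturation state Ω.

Ω = 3.90

α₂ = 1 / (1 + [H⁺]/K2 + [H⁺]²/(K1K2)) = 1 / (1 + 10^+0.84 + 10^-1.33)
   = 1 / (1 + 6.9183 + 0.046774) = 1/7.9651 = 0.1255
[CO3²⁻] = α₂ × DIC = 0.1255 × 2.03 = 0.2549 mmol/kg
Ksp = 10^(−6.18) = 6.607×10^-7
Ω = [Ca²⁺][CO3²⁻]/Ksp = (10.1×10^-3)(2.549×10^-4) / 6.607×10^-7 = 3.90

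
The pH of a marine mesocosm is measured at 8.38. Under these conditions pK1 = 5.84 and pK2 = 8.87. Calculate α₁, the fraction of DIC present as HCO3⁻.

α₁ = 0.754

α₁ = 1 / (1 + [H⁺]/K1 + K2/[H⁺]) = 1 / (1 + 10^-2.54 + 10^-0.49)
   = 1 / (1 + 0.0028840 + 0.32359) = 1/1.3265 = 0.7539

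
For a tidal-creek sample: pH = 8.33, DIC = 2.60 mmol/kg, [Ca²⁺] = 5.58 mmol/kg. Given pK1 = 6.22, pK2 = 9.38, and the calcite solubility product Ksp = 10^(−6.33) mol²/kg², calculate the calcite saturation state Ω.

Ω = 2.52

α₂ = 1 / (1 + [H⁺]/K2 + [H⁺]²/(K1K2)) = 1 / (1 + 10^+1.05 + 10^-1.06)
   = 1 / (1 + 11.220 + 0.087096) = 1/12.307 = 0.08125
[CO3²⁻] = α₂ × DIC = 0.08125 × 2.60 = 0.2113 mmol/kg
Ksp = 10^(−6.33) = 4.677×10^-7
Ω = [Ca²⁺][CO3²⁻]/Ksp = (5.58×10^-3)(2.113×10^-4) / 4.677×10^-7 = 2.52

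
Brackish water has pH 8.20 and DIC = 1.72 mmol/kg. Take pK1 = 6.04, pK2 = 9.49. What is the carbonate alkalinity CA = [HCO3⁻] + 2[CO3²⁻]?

CA = 1.79 mmol/kg

CA = [HCO3⁻] + 2[CO3²⁻] = (α₁ + 2α₂)·DIC
At pH 8.20: [H⁺]/K1 = 10^-2.16 = 0.0069183, K2/[H⁺] = 10^-1.29 = 0.051286
α₁ = 1/(1 + 0.0069183 + 0.051286) = 1/1.0582 = 0.9450; α₂ = α₁·K2/[H⁺] = 0.04847
α₁ + 2α₂ = 1.0419
CA = 1.0419 × 1.72 = 1.79 mmol/kg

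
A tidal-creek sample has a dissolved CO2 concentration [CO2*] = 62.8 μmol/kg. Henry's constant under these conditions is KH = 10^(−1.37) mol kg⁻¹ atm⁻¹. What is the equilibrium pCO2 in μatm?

KH = 10^(−1.37) = 4.266×10^-2 mol kg⁻¹ atm⁻¹
pCO2 = [CO2*]/KH = 62.8×10^-6 / 4.266×10^-2 = 1.47×10^-3 atm = 1470 μatm

pCO2 = 1470 μatm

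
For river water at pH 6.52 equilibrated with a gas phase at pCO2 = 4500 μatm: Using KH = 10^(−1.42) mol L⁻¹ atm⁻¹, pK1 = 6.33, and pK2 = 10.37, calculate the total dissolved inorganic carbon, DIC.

[CO2*] = KH · pCO2 = 10^(−1.42) × 4500×10^-6 = 1.711×10^-4 mol/L
α₀ = 1/(1 + K1/[H⁺] + K1K2/[H⁺]²) = 1/(1 + 10^+0.19 + 10^-3.66) = 0.3923
DIC = [CO2*]/α₀ = 1.711×10^-4 / 0.3923 = 0.436 mmol/L

DIC = 0.436 mmol/L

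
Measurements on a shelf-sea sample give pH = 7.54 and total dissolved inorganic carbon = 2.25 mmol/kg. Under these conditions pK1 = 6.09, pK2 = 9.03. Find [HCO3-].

[HCO3⁻] = 2.11 mmol/kg

α₁ = 1 / (1 + [H⁺]/K1 + K2/[H⁺]) = 1 / (1 + 10^-1.45 + 10^-1.49)
   = 1 / (1 + 0.035481 + 0.032359) = 1/1.0678 = 0.9365
[HCO3⁻] = α₁ × DIC = 0.9365 × 2.25 = 2.11 mmol/kg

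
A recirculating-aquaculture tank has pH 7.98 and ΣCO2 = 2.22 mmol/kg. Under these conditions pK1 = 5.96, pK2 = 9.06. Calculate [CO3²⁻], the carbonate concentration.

[CO3²⁻] = 0.169 mmol/kg

α₂ = 1 / (1 + [H⁺]/K2 + [H⁺]²/(K1K2)) = 1 / (1 + 10^+1.08 + 10^-0.94)
   = 1 / (1 + 12.023 + 0.11482) = 1/13.137 = 0.07612
[CO3²⁻] = α₂ × DIC = 0.07612 × 2.22 = 0.169 mmol/kg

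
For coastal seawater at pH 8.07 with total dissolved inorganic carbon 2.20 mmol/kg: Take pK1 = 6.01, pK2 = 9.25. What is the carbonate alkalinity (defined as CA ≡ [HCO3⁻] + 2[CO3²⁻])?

CA = [HCO3⁻] + 2[CO3²⁻] = (α₁ + 2α₂)·DIC
At pH 8.07: [H⁺]/K1 = 10^-2.06 = 0.0087096, K2/[H⁺] = 10^-1.18 = 0.066069
α₁ = 1/(1 + 0.0087096 + 0.066069) = 1/1.0748 = 0.9304; α₂ = α₁·K2/[H⁺] = 0.06147
α₁ + 2α₂ = 1.0534
CA = 1.0534 × 2.20 = 2.32 mmol/kg

CA = 2.32 mmol/kg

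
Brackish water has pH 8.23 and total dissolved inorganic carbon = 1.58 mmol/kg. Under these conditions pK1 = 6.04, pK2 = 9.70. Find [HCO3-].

α₁ = 1 / (1 + [H⁺]/K1 + K2/[H⁺]) = 1 / (1 + 10^-2.19 + 10^-1.47)
   = 1 / (1 + 0.0064565 + 0.033884) = 1/1.0403 = 0.9612
[HCO3⁻] = α₁ × DIC = 0.9612 × 1.58 = 1.52 mmol/kg

[HCO3⁻] = 1.52 mmol/kg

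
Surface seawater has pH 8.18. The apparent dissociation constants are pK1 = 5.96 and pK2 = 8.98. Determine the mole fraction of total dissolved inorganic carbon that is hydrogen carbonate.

α₁ = 0.859

α₁ = 1 / (1 + [H⁺]/K1 + K2/[H⁺]) = 1 / (1 + 10^-2.22 + 10^-0.80)
   = 1 / (1 + 0.0060256 + 0.15849) = 1/1.1645 = 0.8587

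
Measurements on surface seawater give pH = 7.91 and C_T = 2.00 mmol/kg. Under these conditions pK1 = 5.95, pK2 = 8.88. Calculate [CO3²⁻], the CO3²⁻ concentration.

α₂ = 1 / (1 + [H⁺]/K2 + [H⁺]²/(K1K2)) = 1 / (1 + 10^+0.97 + 10^-0.99)
   = 1 / (1 + 9.3325 + 0.10233) = 1/10.435 = 0.09583
[CO3²⁻] = α₂ × DIC = 0.09583 × 2.00 = 0.192 mmol/kg

[CO3²⁻] = 0.192 mmol/kg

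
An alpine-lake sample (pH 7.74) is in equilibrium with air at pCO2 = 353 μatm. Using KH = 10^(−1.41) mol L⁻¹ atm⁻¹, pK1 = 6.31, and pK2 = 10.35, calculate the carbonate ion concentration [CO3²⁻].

[CO3²⁻] = 0.907 μmol/L

[CO2*] = KH · pCO2 = 10^(−1.41) × 353×10^-6 = 1.373×10^-5 mol/L
α₀ = 1/(1 + K1/[H⁺] + K1K2/[H⁺]²) = 1/(1 + 10^+1.43 + 10^-1.18) = 0.03574
DIC = [CO2*]/α₀ = 1.373×10^-5 / 0.03574 = 0.3843 mmol/L
[CO3²⁻] = α₂·DIC; α₂ = 0.002361, so [CO3²⁻] = 0.002361 × 0.3843 = 0.000907 mmol/L = 0.907 μmol/L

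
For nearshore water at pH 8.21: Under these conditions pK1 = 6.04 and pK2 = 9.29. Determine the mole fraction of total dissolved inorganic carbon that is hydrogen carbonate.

α₁ = 1 / (1 + [H⁺]/K1 + K2/[H⁺]) = 1 / (1 + 10^-2.17 + 10^-1.08)
   = 1 / (1 + 0.0067608 + 0.083176) = 1/1.0899 = 0.9175

α₁ = 0.917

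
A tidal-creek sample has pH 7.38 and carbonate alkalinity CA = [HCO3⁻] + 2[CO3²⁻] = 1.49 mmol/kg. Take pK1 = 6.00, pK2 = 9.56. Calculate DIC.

DIC = 1.54 mmol/kg

CA = [HCO3⁻] + 2[CO3²⁻] = (α₁ + 2α₂)·DIC
At pH 7.38: [H⁺]/K1 = 10^-1.38 = 0.041687, K2/[H⁺] = 10^-2.18 = 0.0066069
α₁ = 1/(1 + 0.041687 + 0.0066069) = 1/1.0483 = 0.9539; α₂ = α₁·K2/[H⁺] = 0.006303
α₁ + 2α₂ = 0.9665
DIC = CA / (α₁ + 2α₂) = 1.49 / 0.9665 = 1.54 mmol/kg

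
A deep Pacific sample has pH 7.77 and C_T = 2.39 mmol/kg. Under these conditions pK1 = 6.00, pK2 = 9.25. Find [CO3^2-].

[CO3²⁻] = 0.0754 mmol/kg

α₂ = 1 / (1 + [H⁺]/K2 + [H⁺]²/(K1K2)) = 1 / (1 + 10^+1.48 + 10^-0.29)
   = 1 / (1 + 30.200 + 0.51286) = 1/31.712 = 0.03153
[CO3²⁻] = α₂ × DIC = 0.03153 × 2.39 = 0.0754 mmol/kg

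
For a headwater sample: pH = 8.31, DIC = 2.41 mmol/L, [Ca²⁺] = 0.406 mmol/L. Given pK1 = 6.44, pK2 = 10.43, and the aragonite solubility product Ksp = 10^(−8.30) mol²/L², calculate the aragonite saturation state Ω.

α₂ = 1 / (1 + [H⁺]/K2 + [H⁺]²/(K1K2)) = 1 / (1 + 10^+2.12 + 10^+0.25)
   = 1 / (1 + 131.83 + 1.7783) = 1/134.60 = 0.007429
[CO3²⁻] = α₂ × DIC = 0.007429 × 2.41 = 0.01790 mmol/L = 17.90 μmol/L
Ksp = 10^(−8.30) = 5.012×10^-9
Ω = [Ca²⁺][CO3²⁻]/Ksp = (0.406×10^-3)(1.790×10^-5) / 5.012×10^-9 = 1.45

Ω = 1.45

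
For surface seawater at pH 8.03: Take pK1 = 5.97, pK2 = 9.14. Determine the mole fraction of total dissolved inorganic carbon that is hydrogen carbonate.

α₁ = 1 / (1 + [H⁺]/K1 + K2/[H⁺]) = 1 / (1 + 10^-2.06 + 10^-1.11)
   = 1 / (1 + 0.0087096 + 0.077625) = 1/1.0863 = 0.9205

α₁ = 0.921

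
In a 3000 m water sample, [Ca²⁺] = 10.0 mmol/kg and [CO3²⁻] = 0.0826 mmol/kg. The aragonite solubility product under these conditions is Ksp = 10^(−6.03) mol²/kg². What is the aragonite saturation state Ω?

Ksp = 10^(−6.03) = 9.333×10^-7
Ω = [Ca²⁺][CO3²⁻]/Ksp = (10.0×10^-3)(0.0826×10^-3) / 9.333×10^-7 = 0.885

Ω = 0.885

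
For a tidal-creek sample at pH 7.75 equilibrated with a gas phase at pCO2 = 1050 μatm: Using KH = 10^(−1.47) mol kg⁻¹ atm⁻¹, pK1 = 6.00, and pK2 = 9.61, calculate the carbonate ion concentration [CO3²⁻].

[CO3²⁻] = 0.0276 mmol/kg

[CO2*] = KH · pCO2 = 10^(−1.47) × 1050×10^-6 = 3.558×10^-5 mol/kg
α₀ = 1/(1 + K1/[H⁺] + K1K2/[H⁺]²) = 1/(1 + 10^+1.75 + 10^-0.11) = 0.01724
DIC = [CO2*]/α₀ = 3.558×10^-5 / 0.01724 = 2.064 mmol/kg
[CO3²⁻] = α₂·DIC; α₂ = 0.01338, so [CO3²⁻] = 0.01338 × 2.064 = 0.0276 mmol/kg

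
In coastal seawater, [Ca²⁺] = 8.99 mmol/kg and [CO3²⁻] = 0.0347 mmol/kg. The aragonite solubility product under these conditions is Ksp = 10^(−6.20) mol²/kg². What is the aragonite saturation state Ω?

Ω = 0.494

Ksp = 10^(−6.20) = 6.310×10^-7
Ω = [Ca²⁺][CO3²⁻]/Ksp = (8.99×10^-3)(0.0347×10^-3) / 6.310×10^-7 = 0.494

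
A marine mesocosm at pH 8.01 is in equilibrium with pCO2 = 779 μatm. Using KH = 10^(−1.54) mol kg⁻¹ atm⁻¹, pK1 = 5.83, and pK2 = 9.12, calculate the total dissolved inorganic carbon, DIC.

DIC = 3.69 mmol/kg

[CO2*] = KH · pCO2 = 10^(−1.54) × 779×10^-6 = 2.247×10^-5 mol/kg
α₀ = 1/(1 + K1/[H⁺] + K1K2/[H⁺]²) = 1/(1 + 10^+2.18 + 10^+1.07) = 0.006094
DIC = [CO2*]/α₀ = 2.247×10^-5 / 0.006094 = 3.69 mmol/kg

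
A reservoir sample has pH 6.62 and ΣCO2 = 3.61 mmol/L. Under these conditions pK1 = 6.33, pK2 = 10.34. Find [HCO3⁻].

α₁ = 1 / (1 + [H⁺]/K1 + K2/[H⁺]) = 1 / (1 + 10^-0.29 + 10^-3.72)
   = 1 / (1 + 0.51286 + 0.00019055) = 1/1.5131 = 0.6609
[HCO3⁻] = α₁ × DIC = 0.6609 × 3.61 = 2.39 mmol/L

[HCO3⁻] = 2.39 mmol/L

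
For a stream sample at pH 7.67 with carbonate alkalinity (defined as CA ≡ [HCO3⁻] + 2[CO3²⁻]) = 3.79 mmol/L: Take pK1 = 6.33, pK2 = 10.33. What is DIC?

DIC = 3.95 mmol/L

CA = [HCO3⁻] + 2[CO3²⁻] = (α₁ + 2α₂)·DIC
At pH 7.67: [H⁺]/K1 = 10^-1.34 = 0.045709, K2/[H⁺] = 10^-2.66 = 0.0021878
α₁ = 1/(1 + 0.045709 + 0.0021878) = 1/1.0479 = 0.9543; α₂ = α₁·K2/[H⁺] = 0.002088
α₁ + 2α₂ = 0.9585
DIC = CA / (α₁ + 2α₂) = 3.79 / 0.9585 = 3.95 mmol/L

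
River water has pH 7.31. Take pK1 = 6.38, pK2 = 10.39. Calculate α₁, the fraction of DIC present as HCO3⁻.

α₁ = 1 / (1 + [H⁺]/K1 + K2/[H⁺]) = 1 / (1 + 10^-0.93 + 10^-3.08)
   = 1 / (1 + 0.11749 + 0.00083176) = 1/1.1183 = 0.8942

α₁ = 0.894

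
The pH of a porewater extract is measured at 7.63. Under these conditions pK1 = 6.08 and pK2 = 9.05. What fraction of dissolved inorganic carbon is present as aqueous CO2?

α₀ = 1 / (1 + K1/[H⁺] + K1K2/[H⁺]²) = 1 / (1 + 10^+1.55 + 10^+0.13)
   = 1 / (1 + 35.481 + 1.3490) = 1/37.830 = 0.02643

α₀ = 0.0264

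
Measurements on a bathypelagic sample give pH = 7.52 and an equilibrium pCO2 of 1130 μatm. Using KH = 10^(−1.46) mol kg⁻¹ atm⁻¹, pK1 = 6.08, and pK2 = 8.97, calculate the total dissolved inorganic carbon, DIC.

[CO2*] = KH · pCO2 = 10^(−1.46) × 1130×10^-6 = 3.918×10^-5 mol/kg
α₀ = 1/(1 + K1/[H⁺] + K1K2/[H⁺]²) = 1/(1 + 10^+1.44 + 10^-0.01) = 0.03388
DIC = [CO2*]/α₀ = 3.918×10^-5 / 0.03388 = 1.16 mmol/kg

DIC = 1.16 mmol/kg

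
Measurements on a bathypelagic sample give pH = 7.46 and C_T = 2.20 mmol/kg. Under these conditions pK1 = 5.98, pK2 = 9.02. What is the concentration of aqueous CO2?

[CO2*] = 0.0687 mmol/kg

α₀ = 1 / (1 + K1/[H⁺] + K1K2/[H⁺]²) = 1 / (1 + 10^+1.48 + 10^-0.08)
   = 1 / (1 + 30.200 + 0.83176) = 1/32.031 = 0.03122
[CO2*] = α₀ × DIC = 0.03122 × 2.20 = 0.0687 mmol/kg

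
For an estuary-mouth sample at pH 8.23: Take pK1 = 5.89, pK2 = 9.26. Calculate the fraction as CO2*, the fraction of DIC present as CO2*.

α₀ = 1 / (1 + K1/[H⁺] + K1K2/[H⁺]²) = 1 / (1 + 10^+2.34 + 10^+1.31)
   = 1 / (1 + 218.78 + 20.417) = 1/240.19 = 0.004163

α₀ = 0.00416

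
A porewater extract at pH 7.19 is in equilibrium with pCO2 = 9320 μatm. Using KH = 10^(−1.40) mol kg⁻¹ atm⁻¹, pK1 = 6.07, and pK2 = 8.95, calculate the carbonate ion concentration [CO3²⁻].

[CO3²⁻] = 0.0850 mmol/kg

[CO2*] = KH · pCO2 = 10^(−1.40) × 9320×10^-6 = 3.710×10^-4 mol/kg
α₀ = 1/(1 + K1/[H⁺] + K1K2/[H⁺]²) = 1/(1 + 10^+1.12 + 10^-0.64) = 0.06939
DIC = [CO2*]/α₀ = 3.710×10^-4 / 0.06939 = 5.347 mmol/kg
[CO3²⁻] = α₂·DIC; α₂ = 0.01590, so [CO3²⁻] = 0.01590 × 5.347 = 0.0850 mmol/kg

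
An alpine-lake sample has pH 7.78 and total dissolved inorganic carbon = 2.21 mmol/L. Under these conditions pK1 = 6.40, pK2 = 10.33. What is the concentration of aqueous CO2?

[CO2*] = 0.0882 mmol/L

α₀ = 1 / (1 + K1/[H⁺] + K1K2/[H⁺]²) = 1 / (1 + 10^+1.38 + 10^-1.17)
   = 1 / (1 + 23.988 + 0.067608) = 1/25.056 = 0.03991
[CO2*] = α₀ × DIC = 0.03991 × 2.21 = 0.0882 mmol/L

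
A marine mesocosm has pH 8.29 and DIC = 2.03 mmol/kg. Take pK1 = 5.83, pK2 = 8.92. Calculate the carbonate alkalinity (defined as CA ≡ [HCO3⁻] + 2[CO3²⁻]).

CA = [HCO3⁻] + 2[CO3²⁻] = (α₁ + 2α₂)·DIC
At pH 8.29: [H⁺]/K1 = 10^-2.46 = 0.0034674, K2/[H⁺] = 10^-0.63 = 0.23442
α₁ = 1/(1 + 0.0034674 + 0.23442) = 1/1.2379 = 0.8078; α₂ = α₁·K2/[H⁺] = 0.1894
α₁ + 2α₂ = 1.1866
CA = 1.1866 × 2.03 = 2.41 mmol/kg

CA = 2.41 mmol/kg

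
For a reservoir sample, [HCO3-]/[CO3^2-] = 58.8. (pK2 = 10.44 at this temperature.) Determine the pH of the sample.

pH = 8.67

From K2 = [H⁺][CO3^2-]/[HCO3-]:  pH = pK2 − log₁₀([HCO3-]/[CO3^2-])
log₁₀(58.8) = +1.769
pH = 10.44 − (+1.769) = 8.67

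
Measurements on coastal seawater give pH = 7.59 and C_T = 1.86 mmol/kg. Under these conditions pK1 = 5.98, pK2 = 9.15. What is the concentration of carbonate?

[CO3²⁻] = 0.0487 mmol/kg

α₂ = 1 / (1 + [H⁺]/K2 + [H⁺]²/(K1K2)) = 1 / (1 + 10^+1.56 + 10^-0.05)
   = 1 / (1 + 36.308 + 0.89125) = 1/38.199 = 0.02618
[CO3²⁻] = α₂ × DIC = 0.02618 × 1.86 = 0.0487 mmol/kg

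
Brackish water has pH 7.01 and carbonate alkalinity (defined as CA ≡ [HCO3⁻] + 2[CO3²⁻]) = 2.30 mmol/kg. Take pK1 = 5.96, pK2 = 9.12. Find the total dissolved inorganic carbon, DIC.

CA = [HCO3⁻] + 2[CO3²⁻] = (α₁ + 2α₂)·DIC
At pH 7.01: [H⁺]/K1 = 10^-1.05 = 0.089125, K2/[H⁺] = 10^-2.11 = 0.0077625
α₁ = 1/(1 + 0.089125 + 0.0077625) = 1/1.0969 = 0.9117; α₂ = α₁·K2/[H⁺] = 0.007077
α₁ + 2α₂ = 0.9258
DIC = CA / (α₁ + 2α₂) = 2.30 / 0.9258 = 2.48 mmol/kg

DIC = 2.48 mmol/kg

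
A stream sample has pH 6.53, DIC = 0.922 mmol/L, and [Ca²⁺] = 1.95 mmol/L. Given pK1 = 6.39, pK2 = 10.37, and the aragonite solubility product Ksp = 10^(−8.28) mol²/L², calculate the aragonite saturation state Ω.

α₂ = 1 / (1 + [H⁺]/K2 + [H⁺]²/(K1K2)) = 1 / (1 + 10^+3.84 + 10^+3.70)
   = 1 / (1 + 6918.3 + 5011.9) = 1/1.1931×10^4 = 8.381×10^-5
[CO3²⁻] = α₂ × DIC = 8.381×10^-5 × 0.922 = 7.728×10^-5 mmol/L = 0.07728 μmol/L
Ksp = 10^(−8.28) = 5.248×10^-9
Ω = [Ca²⁺][CO3²⁻]/Ksp = (1.95×10^-3)(7.728×10^-8) / 5.248×10^-9 = 0.0287

Ω = 0.0287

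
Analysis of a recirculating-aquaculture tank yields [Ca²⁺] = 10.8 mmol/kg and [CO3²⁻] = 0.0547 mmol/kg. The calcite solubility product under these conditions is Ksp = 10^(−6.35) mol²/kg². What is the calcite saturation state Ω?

Ω = 1.32

Ksp = 10^(−6.35) = 4.467×10^-7
Ω = [Ca²⁺][CO3²⁻]/Ksp = (10.8×10^-3)(0.0547×10^-3) / 4.467×10^-7 = 1.32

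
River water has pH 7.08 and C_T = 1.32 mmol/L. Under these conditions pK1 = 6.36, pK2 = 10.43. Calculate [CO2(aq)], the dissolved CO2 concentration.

α₀ = 1 / (1 + K1/[H⁺] + K1K2/[H⁺]²) = 1 / (1 + 10^+0.72 + 10^-2.63)
   = 1 / (1 + 5.2481 + 0.0023442) = 1/6.2504 = 0.1600
[CO2*] = α₀ × DIC = 0.1600 × 1.32 = 0.211 mmol/L

[CO2*] = 0.211 mmol/L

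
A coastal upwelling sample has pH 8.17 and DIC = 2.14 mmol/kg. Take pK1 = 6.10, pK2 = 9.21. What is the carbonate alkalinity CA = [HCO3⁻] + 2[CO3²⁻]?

CA = 2.30 mmol/kg

CA = [HCO3⁻] + 2[CO3²⁻] = (α₁ + 2α₂)·DIC
At pH 8.17: [H⁺]/K1 = 10^-2.07 = 0.0085114, K2/[H⁺] = 10^-1.04 = 0.091201
α₁ = 1/(1 + 0.0085114 + 0.091201) = 1/1.0997 = 0.9093; α₂ = α₁·K2/[H⁺] = 0.08293
α₁ + 2α₂ = 1.0752
CA = 1.0752 × 2.14 = 2.30 mmol/kg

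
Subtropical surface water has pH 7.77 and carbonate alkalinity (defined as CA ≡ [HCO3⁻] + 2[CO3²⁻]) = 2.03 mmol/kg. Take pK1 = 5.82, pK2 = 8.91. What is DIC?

DIC = 1.92 mmol/kg

CA = [HCO3⁻] + 2[CO3²⁻] = (α₁ + 2α₂)·DIC
At pH 7.77: [H⁺]/K1 = 10^-1.95 = 0.011220, K2/[H⁺] = 10^-1.14 = 0.072444
α₁ = 1/(1 + 0.011220 + 0.072444) = 1/1.0837 = 0.9228; α₂ = α₁·K2/[H⁺] = 0.06685
α₁ + 2α₂ = 1.0565
DIC = CA / (α₁ + 2α₂) = 2.03 / 1.0565 = 1.92 mmol/kg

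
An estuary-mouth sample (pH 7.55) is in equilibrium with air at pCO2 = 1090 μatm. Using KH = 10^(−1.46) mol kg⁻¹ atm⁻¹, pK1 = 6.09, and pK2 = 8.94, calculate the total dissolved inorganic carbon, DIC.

DIC = 1.17 mmol/kg

[CO2*] = KH · pCO2 = 10^(−1.46) × 1090×10^-6 = 3.779×10^-5 mol/kg
α₀ = 1/(1 + K1/[H⁺] + K1K2/[H⁺]²) = 1/(1 + 10^+1.46 + 10^+0.07) = 0.03224
DIC = [CO2*]/α₀ = 3.779×10^-5 / 0.03224 = 1.17 mmol/kg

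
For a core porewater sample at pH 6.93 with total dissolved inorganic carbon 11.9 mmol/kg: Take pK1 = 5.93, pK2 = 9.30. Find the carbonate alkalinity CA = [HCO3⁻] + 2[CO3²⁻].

CA = [HCO3⁻] + 2[CO3²⁻] = (α₁ + 2α₂)·DIC
At pH 6.93: [H⁺]/K1 = 10^-1.00 = 0.10000, K2/[H⁺] = 10^-2.37 = 0.0042658
α₁ = 1/(1 + 0.10000 + 0.0042658) = 1/1.1043 = 0.9056; α₂ = α₁·K2/[H⁺] = 0.003863
α₁ + 2α₂ = 0.9133
CA = 0.9133 × 11.9 = 10.9 mmol/kg

CA = 10.9 mmol/kg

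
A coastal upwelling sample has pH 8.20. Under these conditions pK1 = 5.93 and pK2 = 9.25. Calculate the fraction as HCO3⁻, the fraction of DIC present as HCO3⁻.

α₁ = 0.914

α₁ = 1 / (1 + [H⁺]/K1 + K2/[H⁺]) = 1 / (1 + 10^-2.27 + 10^-1.05)
   = 1 / (1 + 0.0053703 + 0.089125) = 1/1.0945 = 0.9137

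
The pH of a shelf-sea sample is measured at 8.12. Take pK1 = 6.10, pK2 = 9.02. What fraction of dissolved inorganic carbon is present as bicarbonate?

α₁ = 1 / (1 + [H⁺]/K1 + K2/[H⁺]) = 1 / (1 + 10^-2.02 + 10^-0.90)
   = 1 / (1 + 0.0095499 + 0.12589) = 1/1.1354 = 0.8807

α₁ = 0.881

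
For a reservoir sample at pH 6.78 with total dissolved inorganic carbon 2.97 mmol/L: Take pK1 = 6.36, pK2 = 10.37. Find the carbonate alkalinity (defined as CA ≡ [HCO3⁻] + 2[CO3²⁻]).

CA = 2.15 mmol/L

CA = [HCO3⁻] + 2[CO3²⁻] = (α₁ + 2α₂)·DIC
At pH 6.78: [H⁺]/K1 = 10^-0.42 = 0.38019, K2/[H⁺] = 10^-3.59 = 0.00025704
α₁ = 1/(1 + 0.38019 + 0.00025704) = 1/1.3804 = 0.7244; α₂ = α₁·K2/[H⁺] = 0.0001862
α₁ + 2α₂ = 0.7248
CA = 0.7248 × 2.97 = 2.15 mmol/L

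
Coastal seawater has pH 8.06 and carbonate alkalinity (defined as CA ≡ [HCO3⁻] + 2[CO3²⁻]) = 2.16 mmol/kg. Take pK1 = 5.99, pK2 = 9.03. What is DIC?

CA = [HCO3⁻] + 2[CO3²⁻] = (α₁ + 2α₂)·DIC
At pH 8.06: [H⁺]/K1 = 10^-2.07 = 0.0085114, K2/[H⁺] = 10^-0.97 = 0.10715
α₁ = 1/(1 + 0.0085114 + 0.10715) = 1/1.1157 = 0.8963; α₂ = α₁·K2/[H⁺] = 0.09604
α₁ + 2α₂ = 1.0884
DIC = CA / (α₁ + 2α₂) = 2.16 / 1.0884 = 1.98 mmol/kg

DIC = 1.98 mmol/kg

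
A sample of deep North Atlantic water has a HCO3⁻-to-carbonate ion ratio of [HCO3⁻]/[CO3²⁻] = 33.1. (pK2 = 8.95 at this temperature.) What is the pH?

pH = 7.43

From K2 = [H⁺][CO3²⁻]/[HCO3⁻]:  pH = pK2 − log₁₀([HCO3⁻]/[CO3²⁻])
log₁₀(33.1) = +1.520
pH = 8.95 − (+1.520) = 7.43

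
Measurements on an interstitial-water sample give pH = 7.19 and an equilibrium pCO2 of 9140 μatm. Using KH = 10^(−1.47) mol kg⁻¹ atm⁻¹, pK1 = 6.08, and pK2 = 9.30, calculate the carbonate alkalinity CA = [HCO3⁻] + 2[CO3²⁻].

CA = 4.05 mmol/kg

[CO2*] = KH · pCO2 = 10^(−1.47) × 9140×10^-6 = 3.097×10^-4 mol/kg
α₀ = 1/(1 + K1/[H⁺] + K1K2/[H⁺]²) = 1/(1 + 10^+1.11 + 10^-1.00) = 0.07152
DIC = [CO2*]/α₀ = 3.097×10^-4 / 0.07152 = 4.330 mmol/kg
CA = (α₁ + 2α₂)·DIC = (0.9213 + 2×0.007152) × 4.330 = 4.05 mmol/kg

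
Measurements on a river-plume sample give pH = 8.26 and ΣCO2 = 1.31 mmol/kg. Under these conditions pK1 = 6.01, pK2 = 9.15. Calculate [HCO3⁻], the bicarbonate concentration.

α₁ = 1 / (1 + [H⁺]/K1 + K2/[H⁺]) = 1 / (1 + 10^-2.25 + 10^-0.89)
   = 1 / (1 + 0.0056234 + 0.12882) = 1/1.1344 = 0.8815
[HCO3⁻] = α₁ × DIC = 0.8815 × 1.31 = 1.15 mmol/kg

[HCO3⁻] = 1.15 mmol/kg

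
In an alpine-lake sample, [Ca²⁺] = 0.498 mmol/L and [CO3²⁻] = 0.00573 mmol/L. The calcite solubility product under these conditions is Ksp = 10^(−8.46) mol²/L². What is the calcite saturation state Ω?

Ksp = 10^(−8.46) = 3.467×10^-9
Ω = [Ca²⁺][CO3²⁻]/Ksp = (0.498×10^-3)(0.00573×10^-3) / 3.467×10^-9 = 0.823

Ω = 0.823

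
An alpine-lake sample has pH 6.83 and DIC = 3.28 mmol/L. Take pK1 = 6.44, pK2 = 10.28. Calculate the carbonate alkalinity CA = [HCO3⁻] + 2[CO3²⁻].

CA = [HCO3⁻] + 2[CO3²⁻] = (α₁ + 2α₂)·DIC
At pH 6.83: [H⁺]/K1 = 10^-0.39 = 0.40738, K2/[H⁺] = 10^-3.45 = 0.00035481
α₁ = 1/(1 + 0.40738 + 0.00035481) = 1/1.4077 = 0.7104; α₂ = α₁·K2/[H⁺] = 0.0002520
α₁ + 2α₂ = 0.7109
CA = 0.7109 × 3.28 = 2.33 mmol/L

CA = 2.33 mmol/L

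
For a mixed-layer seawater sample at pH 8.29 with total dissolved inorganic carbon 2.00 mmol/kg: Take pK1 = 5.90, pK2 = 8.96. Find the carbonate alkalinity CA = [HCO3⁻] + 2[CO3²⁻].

CA = [HCO3⁻] + 2[CO3²⁻] = (α₁ + 2α₂)·DIC
At pH 8.29: [H⁺]/K1 = 10^-2.39 = 0.0040738, K2/[H⁺] = 10^-0.67 = 0.21380
α₁ = 1/(1 + 0.0040738 + 0.21380) = 1/1.2179 = 0.8211; α₂ = α₁·K2/[H⁺] = 0.1755
α₁ + 2α₂ = 1.1722
CA = 1.1722 × 2.00 = 2.34 mmol/kg

CA = 2.34 mmol/kg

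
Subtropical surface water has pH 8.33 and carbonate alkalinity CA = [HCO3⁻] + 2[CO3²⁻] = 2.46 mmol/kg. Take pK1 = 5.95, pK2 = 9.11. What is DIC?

CA = [HCO3⁻] + 2[CO3²⁻] = (α₁ + 2α₂)·DIC
At pH 8.33: [H⁺]/K1 = 10^-2.38 = 0.0041687, K2/[H⁺] = 10^-0.78 = 0.16596
α₁ = 1/(1 + 0.0041687 + 0.16596) = 1/1.1701 = 0.8546; α₂ = α₁·K2/[H⁺] = 0.1418
α₁ + 2α₂ = 1.1383
DIC = CA / (α₁ + 2α₂) = 2.46 / 1.1383 = 2.16 mmol/kg

DIC = 2.16 mmol/kg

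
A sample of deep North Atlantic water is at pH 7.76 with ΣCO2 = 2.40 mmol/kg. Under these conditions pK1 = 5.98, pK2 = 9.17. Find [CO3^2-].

[CO3²⁻] = 0.0885 mmol/kg

α₂ = 1 / (1 + [H⁺]/K2 + [H⁺]²/(K1K2)) = 1 / (1 + 10^+1.41 + 10^-0.37)
   = 1 / (1 + 25.704 + 0.42658) = 1/27.131 = 0.03686
[CO3²⁻] = α₂ × DIC = 0.03686 × 2.40 = 0.0885 mmol/kg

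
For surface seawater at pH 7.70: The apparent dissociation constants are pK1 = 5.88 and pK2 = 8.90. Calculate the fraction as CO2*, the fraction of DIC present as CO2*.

α₀ = 1 / (1 + K1/[H⁺] + K1K2/[H⁺]²) = 1 / (1 + 10^+1.82 + 10^+0.62)
   = 1 / (1 + 66.069 + 4.1687) = 1/71.238 = 0.01404

α₀ = 0.0140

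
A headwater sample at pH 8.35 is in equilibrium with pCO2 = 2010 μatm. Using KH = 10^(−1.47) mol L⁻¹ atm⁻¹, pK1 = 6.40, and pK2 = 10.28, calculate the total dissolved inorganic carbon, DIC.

[CO2*] = KH · pCO2 = 10^(−1.47) × 2010×10^-6 = 6.811×10^-5 mol/L
α₀ = 1/(1 + K1/[H⁺] + K1K2/[H⁺]²) = 1/(1 + 10^+1.95 + 10^+0.02) = 0.01097
DIC = [CO2*]/α₀ = 6.811×10^-5 / 0.01097 = 6.21 mmol/L

DIC = 6.21 mmol/L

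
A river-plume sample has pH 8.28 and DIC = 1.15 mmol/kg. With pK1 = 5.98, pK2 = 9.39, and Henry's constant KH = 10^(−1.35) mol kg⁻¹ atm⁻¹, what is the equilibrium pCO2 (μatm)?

pCO2 = 119 μatm

α₀ = 1 / (1 + K1/[H⁺] + K1K2/[H⁺]²) = 1 / (1 + 10^+2.30 + 10^+1.19)
   = 1 / (1 + 199.53 + 15.488) = 1/216.01 = 0.004629
[CO2*] = α₀ × DIC = 0.004629 × 1.15 = 0.005324 mmol/kg = 5.324 μmol/kg
pCO2 = [CO2*]/KH = 5.324×10^-6 / 4.467×10^-2 = 119 μatm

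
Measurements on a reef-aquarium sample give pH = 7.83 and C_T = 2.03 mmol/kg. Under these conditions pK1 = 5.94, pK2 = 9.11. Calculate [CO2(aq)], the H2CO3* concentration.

α₀ = 1 / (1 + K1/[H⁺] + K1K2/[H⁺]²) = 1 / (1 + 10^+1.89 + 10^+0.61)
   = 1 / (1 + 77.625 + 4.0738) = 1/82.699 = 0.01209
[CO2*] = α₀ × DIC = 0.01209 × 2.03 = 0.0245 mmol/kg

[CO2*] = 0.0245 mmol/kg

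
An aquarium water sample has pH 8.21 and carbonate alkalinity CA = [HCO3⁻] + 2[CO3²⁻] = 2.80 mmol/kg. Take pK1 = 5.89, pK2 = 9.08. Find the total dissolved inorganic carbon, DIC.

DIC = 2.51 mmol/kg

CA = [HCO3⁻] + 2[CO3²⁻] = (α₁ + 2α₂)·DIC
At pH 8.21: [H⁺]/K1 = 10^-2.32 = 0.0047863, K2/[H⁺] = 10^-0.87 = 0.13490
α₁ = 1/(1 + 0.0047863 + 0.13490) = 1/1.1397 = 0.8774; α₂ = α₁·K2/[H⁺] = 0.1184
α₁ + 2α₂ = 1.1142
DIC = CA / (α₁ + 2α₂) = 2.80 / 1.1142 = 2.51 mmol/kg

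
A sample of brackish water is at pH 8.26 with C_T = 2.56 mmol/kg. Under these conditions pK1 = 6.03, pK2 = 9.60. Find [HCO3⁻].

α₁ = 1 / (1 + [H⁺]/K1 + K2/[H⁺]) = 1 / (1 + 10^-2.23 + 10^-1.34)
   = 1 / (1 + 0.0058884 + 0.045709) = 1/1.0516 = 0.9509
[HCO3⁻] = α₁ × DIC = 0.9509 × 2.56 = 2.43 mmol/kg

[HCO3⁻] = 2.43 mmol/kg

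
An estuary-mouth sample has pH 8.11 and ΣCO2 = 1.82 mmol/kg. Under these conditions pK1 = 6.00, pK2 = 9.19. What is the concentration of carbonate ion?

[CO3²⁻] = 0.139 mmol/kg

α₂ = 1 / (1 + [H⁺]/K2 + [H⁺]²/(K1K2)) = 1 / (1 + 10^+1.08 + 10^-1.03)
   = 1 / (1 + 12.023 + 0.093325) = 1/13.116 = 0.07624
[CO3²⁻] = α₂ × DIC = 0.07624 × 1.82 = 0.139 mmol/kg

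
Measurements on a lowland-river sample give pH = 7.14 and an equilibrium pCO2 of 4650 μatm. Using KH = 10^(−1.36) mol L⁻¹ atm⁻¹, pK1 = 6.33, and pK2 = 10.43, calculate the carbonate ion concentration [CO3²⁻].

[CO2*] = KH · pCO2 = 10^(−1.36) × 4650×10^-6 = 2.030×10^-4 mol/L
α₀ = 1/(1 + K1/[H⁺] + K1K2/[H⁺]²) = 1/(1 + 10^+0.81 + 10^-2.48) = 0.1341
DIC = [CO2*]/α₀ = 2.030×10^-4 / 0.1341 = 1.514 mmol/L
[CO3²⁻] = α₂·DIC; α₂ = 0.0004439, so [CO3²⁻] = 0.0004439 × 1.514 = 0.000672 mmol/L = 0.672 μmol/L

[CO3²⁻] = 0.672 μmol/L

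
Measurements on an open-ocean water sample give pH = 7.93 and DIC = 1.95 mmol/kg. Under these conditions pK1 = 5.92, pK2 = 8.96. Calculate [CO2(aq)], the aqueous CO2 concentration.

α₀ = 1 / (1 + K1/[H⁺] + K1K2/[H⁺]²) = 1 / (1 + 10^+2.01 + 10^+0.98)
   = 1 / (1 + 102.33 + 9.5499) = 1/112.88 = 0.008859
[CO2*] = α₀ × DIC = 0.008859 × 1.95 = 0.0173 mmol/kg = 17.3 μmol/kg

[CO2*] = 17.3 μmol/kg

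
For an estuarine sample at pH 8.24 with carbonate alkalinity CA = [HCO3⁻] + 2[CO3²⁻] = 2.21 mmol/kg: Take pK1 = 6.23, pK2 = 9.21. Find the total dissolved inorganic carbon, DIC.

DIC = 2.03 mmol/kg

CA = [HCO3⁻] + 2[CO3²⁻] = (α₁ + 2α₂)·DIC
At pH 8.24: [H⁺]/K1 = 10^-2.01 = 0.0097724, K2/[H⁺] = 10^-0.97 = 0.10715
α₁ = 1/(1 + 0.0097724 + 0.10715) = 1/1.1169 = 0.8953; α₂ = α₁·K2/[H⁺] = 0.09593
α₁ + 2α₂ = 1.0872
DIC = CA / (α₁ + 2α₂) = 2.21 / 1.0872 = 2.03 mmol/kg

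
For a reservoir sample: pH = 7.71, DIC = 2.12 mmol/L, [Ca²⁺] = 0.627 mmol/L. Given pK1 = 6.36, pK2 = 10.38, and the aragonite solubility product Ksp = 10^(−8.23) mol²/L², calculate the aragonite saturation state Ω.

α₂ = 1 / (1 + [H⁺]/K2 + [H⁺]²/(K1K2)) = 1 / (1 + 10^+2.67 + 10^+1.32)
   = 1 / (1 + 467.74 + 20.893) = 1/489.63 = 0.002042
[CO3²⁻] = α₂ × DIC = 0.002042 × 2.12 = 0.004330 mmol/L = 4.330 μmol/L
Ksp = 10^(−8.23) = 5.888×10^-9
Ω = [Ca²⁺][CO3²⁻]/Ksp = (0.627×10^-3)(4.330×10^-6) / 5.888×10^-9 = 0.461

Ω = 0.461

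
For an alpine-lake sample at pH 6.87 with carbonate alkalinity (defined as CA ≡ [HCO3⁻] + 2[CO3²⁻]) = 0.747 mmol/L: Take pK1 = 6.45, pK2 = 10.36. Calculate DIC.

CA = [HCO3⁻] + 2[CO3²⁻] = (α₁ + 2α₂)·DIC
At pH 6.87: [H⁺]/K1 = 10^-0.42 = 0.38019, K2/[H⁺] = 10^-3.49 = 0.00032359
α₁ = 1/(1 + 0.38019 + 0.00032359) = 1/1.3805 = 0.7244; α₂ = α₁·K2/[H⁺] = 0.0002344
α₁ + 2α₂ = 0.7248
DIC = CA / (α₁ + 2α₂) = 0.747 / 0.7248 = 1.03 mmol/L

DIC = 1.03 mmol/L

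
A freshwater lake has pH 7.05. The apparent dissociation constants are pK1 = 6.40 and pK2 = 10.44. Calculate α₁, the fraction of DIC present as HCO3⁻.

α₁ = 0.817

α₁ = 1 / (1 + [H⁺]/K1 + K2/[H⁺]) = 1 / (1 + 10^-0.65 + 10^-3.39)
   = 1 / (1 + 0.22387 + 0.00040738) = 1/1.2243 = 0.8168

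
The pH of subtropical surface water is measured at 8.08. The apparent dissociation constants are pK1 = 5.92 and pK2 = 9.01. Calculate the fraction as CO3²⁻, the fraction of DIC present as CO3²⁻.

α₂ = 1 / (1 + [H⁺]/K2 + [H⁺]²/(K1K2)) = 1 / (1 + 10^+0.93 + 10^-1.23)
   = 1 / (1 + 8.5114 + 0.058884) = 1/9.5703 = 0.1045

α₂ = 0.104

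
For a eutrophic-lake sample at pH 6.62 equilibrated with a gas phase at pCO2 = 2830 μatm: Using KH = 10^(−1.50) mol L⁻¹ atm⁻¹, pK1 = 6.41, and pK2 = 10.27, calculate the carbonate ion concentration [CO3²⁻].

[CO2*] = KH · pCO2 = 10^(−1.50) × 2830×10^-6 = 8.949×10^-5 mol/L
α₀ = 1/(1 + K1/[H⁺] + K1K2/[H⁺]²) = 1/(1 + 10^+0.21 + 10^-3.44) = 0.3814
DIC = [CO2*]/α₀ = 8.949×10^-5 / 0.3814 = 0.2347 mmol/L
[CO3²⁻] = α₂·DIC; α₂ = 0.0001385, so [CO3²⁻] = 0.0001385 × 0.2347 = 3.25×10^-5 mmol/L = 0.0325 μmol/L

[CO3²⁻] = 0.0325 μmol/L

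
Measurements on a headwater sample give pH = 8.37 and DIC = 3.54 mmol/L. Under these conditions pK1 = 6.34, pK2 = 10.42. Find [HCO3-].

α₁ = 1 / (1 + [H⁺]/K1 + K2/[H⁺]) = 1 / (1 + 10^-2.03 + 10^-2.05)
   = 1 / (1 + 0.0093325 + 0.0089125) = 1/1.0182 = 0.9821
[HCO3⁻] = α₁ × DIC = 0.9821 × 3.54 = 3.48 mmol/L

[HCO3⁻] = 3.48 mmol/L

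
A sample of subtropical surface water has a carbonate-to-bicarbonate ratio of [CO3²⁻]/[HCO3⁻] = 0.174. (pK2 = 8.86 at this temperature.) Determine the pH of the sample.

pH = 8.10

From K2 = [H⁺][CO3²⁻]/[HCO3⁻]:  pH = pK2 + log₁₀([CO3²⁻]/[HCO3⁻])
log₁₀(0.174) = -0.759
pH = 8.86 + (-0.759) = 8.10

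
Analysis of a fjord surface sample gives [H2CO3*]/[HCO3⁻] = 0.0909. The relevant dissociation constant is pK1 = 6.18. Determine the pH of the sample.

pH = 7.22

From K1 = [H⁺][HCO3⁻]/[H2CO3*]:  pH = pK1 − log₁₀([H2CO3*]/[HCO3⁻])
log₁₀(0.0909) = -1.041
pH = 6.18 − (-1.041) = 7.22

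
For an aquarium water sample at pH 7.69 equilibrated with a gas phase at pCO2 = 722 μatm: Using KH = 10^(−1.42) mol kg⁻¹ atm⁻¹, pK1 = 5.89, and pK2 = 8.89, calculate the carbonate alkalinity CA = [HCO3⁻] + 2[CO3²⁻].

[CO2*] = KH · pCO2 = 10^(−1.42) × 722×10^-6 = 2.745×10^-5 mol/kg
α₀ = 1/(1 + K1/[H⁺] + K1K2/[H⁺]²) = 1/(1 + 10^+1.80 + 10^+0.60) = 0.01469
DIC = [CO2*]/α₀ = 2.745×10^-5 / 0.01469 = 1.869 mmol/kg
CA = (α₁ + 2α₂)·DIC = (0.9268 + 2×0.05848) × 1.869 = 1.95 mmol/kg

CA = 1.95 mmol/kg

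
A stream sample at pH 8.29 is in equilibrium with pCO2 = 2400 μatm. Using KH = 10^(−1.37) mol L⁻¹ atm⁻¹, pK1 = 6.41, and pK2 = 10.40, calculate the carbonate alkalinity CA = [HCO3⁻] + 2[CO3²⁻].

[CO2*] = KH · pCO2 = 10^(−1.37) × 2400×10^-6 = 1.024×10^-4 mol/L
α₀ = 1/(1 + K1/[H⁺] + K1K2/[H⁺]²) = 1/(1 + 10^+1.88 + 10^-0.23) = 0.01291
DIC = [CO2*]/α₀ = 1.024×10^-4 / 0.01291 = 7.929 mmol/L
CA = (α₁ + 2α₂)·DIC = (0.9795 + 2×0.007603) × 7.929 = 7.89 mmol/L

CA = 7.89 mmol/L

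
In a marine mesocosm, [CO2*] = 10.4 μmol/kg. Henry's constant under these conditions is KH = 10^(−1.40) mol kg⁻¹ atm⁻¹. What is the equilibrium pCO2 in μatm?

KH = 10^(−1.40) = 3.981×10^-2 mol kg⁻¹ atm⁻¹
pCO2 = [CO2*]/KH = 10.4×10^-6 / 3.981×10^-2 = 2.61×10^-4 atm = 261 μatm

pCO2 = 261 μatm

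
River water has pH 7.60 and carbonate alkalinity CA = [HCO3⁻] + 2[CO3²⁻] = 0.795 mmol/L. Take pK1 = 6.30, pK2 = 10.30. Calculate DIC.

DIC = 0.833 mmol/L

CA = [HCO3⁻] + 2[CO3²⁻] = (α₁ + 2α₂)·DIC
At pH 7.60: [H⁺]/K1 = 10^-1.30 = 0.050119, K2/[H⁺] = 10^-2.70 = 0.0019953
α₁ = 1/(1 + 0.050119 + 0.0019953) = 1/1.0521 = 0.9505; α₂ = α₁·K2/[H⁺] = 0.001896
α₁ + 2α₂ = 0.9543
DIC = CA / (α₁ + 2α₂) = 0.795 / 0.9543 = 0.833 mmol/L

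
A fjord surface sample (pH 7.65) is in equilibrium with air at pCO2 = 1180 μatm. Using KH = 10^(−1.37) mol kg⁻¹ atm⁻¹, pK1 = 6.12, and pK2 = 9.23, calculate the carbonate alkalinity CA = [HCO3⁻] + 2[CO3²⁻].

CA = 1.80 mmol/kg

[CO2*] = KH · pCO2 = 10^(−1.37) × 1180×10^-6 = 5.034×10^-5 mol/kg
α₀ = 1/(1 + K1/[H⁺] + K1K2/[H⁺]²) = 1/(1 + 10^+1.53 + 10^-0.05) = 0.02795
DIC = [CO2*]/α₀ = 5.034×10^-5 / 0.02795 = 1.801 mmol/kg
CA = (α₁ + 2α₂)·DIC = (0.9471 + 2×0.02491) × 1.801 = 1.80 mmol/kg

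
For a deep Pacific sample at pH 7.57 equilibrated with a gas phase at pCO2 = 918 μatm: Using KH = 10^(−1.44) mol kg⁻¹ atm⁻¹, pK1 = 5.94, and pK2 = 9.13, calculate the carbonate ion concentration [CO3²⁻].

[CO3²⁻] = 0.0392 mmol/kg

[CO2*] = KH · pCO2 = 10^(−1.44) × 918×10^-6 = 3.333×10^-5 mol/kg
α₀ = 1/(1 + K1/[H⁺] + K1K2/[H⁺]²) = 1/(1 + 10^+1.63 + 10^+0.07) = 0.02231
DIC = [CO2*]/α₀ = 3.333×10^-5 / 0.02231 = 1.494 mmol/kg
[CO3²⁻] = α₂·DIC; α₂ = 0.02621, so [CO3²⁻] = 0.02621 × 1.494 = 0.0392 mmol/kg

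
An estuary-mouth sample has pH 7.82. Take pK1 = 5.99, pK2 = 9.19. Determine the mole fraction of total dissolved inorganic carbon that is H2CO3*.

α₀ = 1 / (1 + K1/[H⁺] + K1K2/[H⁺]²) = 1 / (1 + 10^+1.83 + 10^+0.46)
   = 1 / (1 + 67.608 + 2.8840) = 1/71.492 = 0.01399

α₀ = 0.0140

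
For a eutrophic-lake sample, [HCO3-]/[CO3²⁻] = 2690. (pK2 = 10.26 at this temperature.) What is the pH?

From K2 = [H⁺][CO3²⁻]/[HCO3-]:  pH = pK2 − log₁₀([HCO3-]/[CO3²⁻])
log₁₀(2690) = +3.430
pH = 10.26 − (+3.430) = 6.83

pH = 6.83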